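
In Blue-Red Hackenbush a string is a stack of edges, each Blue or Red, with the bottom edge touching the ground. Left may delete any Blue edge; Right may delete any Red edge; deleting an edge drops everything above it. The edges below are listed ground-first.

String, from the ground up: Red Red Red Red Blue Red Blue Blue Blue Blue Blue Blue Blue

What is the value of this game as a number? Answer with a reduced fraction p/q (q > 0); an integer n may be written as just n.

-1793/512

R: Left { · }, Right { 0 } so simplest -1
RR: Left { · }, Right { -1 0 } so simplest -2
RRR: Left { · }, Right { -2 -1 0 } so simplest -3
RRRR: Left { · }, Right { -3 -2 -1 0 } so simplest -4
RRRRB: Left { -4 }, Right { -3 -2 -1 0 } so simplest -7/2
RRRRBR: Left { -4 }, Right { -7/2 -3 -2 -1 0 } so simplest -15/4
RRRRBRB: Left { -4 -15/4 }, Right { -7/2 -3 -2 -1 0 } so simplest -29/8
RRRRBRBB: Left { -4 -15/4 -29/8 }, Right { -7/2 -3 -2 -1 0 } so simplest -57/16
RRRRBRBBB: Left { -4 -15/4 -29/8 -57/16 }, Right { -7/2 -3 -2 -1 0 } so simplest -113/32
RRRRBRBBBB: Left { -4 -15/4 -29/8 -57/16 -113/32 }, Right { -7/2 -3 -2 -1 0 } so simplest -225/64
RRRRBRBBBBB: Left { -4 -15/4 -29/8 -57/16 -113/32 -225/64 }, Right { -7/2 -3 -2 -1 0 } so simplest -449/128
RRRRBRBBBBBB: Left { -4 -15/4 -29/8 -57/16 -113/32 -225/64 -449/128 }, Right { -7/2 -3 -2 -1 0 } so simplest -897/256
RRRRBRBBBBBBB: Left { -4 -15/4 -29/8 -57/16 -113/32 -225/64 -449/128 -897/256 }, Right { -7/2 -3 -2 -1 0 } so simplest -1793/512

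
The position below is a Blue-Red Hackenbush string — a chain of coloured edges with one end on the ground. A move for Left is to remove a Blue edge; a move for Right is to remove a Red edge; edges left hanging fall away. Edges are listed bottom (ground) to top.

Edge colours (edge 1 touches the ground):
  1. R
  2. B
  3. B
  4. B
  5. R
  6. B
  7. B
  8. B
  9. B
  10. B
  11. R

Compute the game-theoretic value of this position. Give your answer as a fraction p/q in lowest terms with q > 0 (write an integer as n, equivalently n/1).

Build g(s[:k]) for k = 1..11, string s = R B B B R B B B B B R.
1 of 11 · R · max L −∞ · min R 0 gives -1
2 of 11 · RB · max L -1 · min R 0 gives -1/2
3 of 11 · RBB · max L -1/2 · min R 0 gives -1/4
4 of 11 · RBBB · max L -1/4 · min R 0 gives -1/8
5 of 11 · RBBBR · max L -1/4 · min R -1/8 gives -3/16
6 of 11 · RBBBRB · max L -3/16 · min R -1/8 gives -5/32
7 of 11 · RBBBRBB · max L -5/32 · min R -1/8 gives -9/64
8 of 11 · RBBBRBBB · max L -9/64 · min R -1/8 gives -17/128
9 of 11 · RBBBRBBBB · max L -17/128 · min R -1/8 gives -33/256
10 of 11 · RBBBRBBBBB · max L -33/256 · min R -1/8 gives -65/512
11 of 11 · RBBBRBBBBBR · max L -33/256 · min R -65/512 gives -131/1024

-131/1024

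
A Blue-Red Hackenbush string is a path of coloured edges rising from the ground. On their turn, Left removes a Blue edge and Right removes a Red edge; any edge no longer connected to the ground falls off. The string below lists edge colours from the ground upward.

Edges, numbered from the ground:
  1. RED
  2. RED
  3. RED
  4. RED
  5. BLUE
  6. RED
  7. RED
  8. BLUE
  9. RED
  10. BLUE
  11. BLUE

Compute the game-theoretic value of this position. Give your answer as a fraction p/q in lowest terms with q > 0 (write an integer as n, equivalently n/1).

step 1: add RED to get R; options L={ ∅ } R={ 0 } → -1
step 2: add RED to get RR; options L={ ∅ } R={ -1; 0 } → -2
step 3: add RED to get RRR; options L={ ∅ } R={ -2; -1; 0 } → -3
step 4: add RED to get RRRR; options L={ ∅ } R={ -3; -2; -1; 0 } → -4
step 5: add BLUE to get RRRRB; options L={ -4 } R={ -3; -2; -1; 0 } → -7/2
step 6: add RED to get RRRRBR; options L={ -4 } R={ -7/2; -3; -2; -1; 0 } → -15/4
step 7: add RED to get RRRRBRR; options L={ -4 } R={ -15/4; -7/2; -3; -2; -1; 0 } → -31/8
step 8: add BLUE to get RRRRBRRB; options L={ -4; -31/8 } R={ -15/4; -7/2; -3; -2; -1; 0 } → -61/16
step 9: add RED to get RRRRBRRBR; options L={ -4; -31/8 } R={ -61/16; -15/4; -7/2; -3; -2; -1; 0 } → -123/32
step 10: add BLUE to get RRRRBRRBRB; options L={ -4; -31/8; -123/32 } R={ -61/16; -15/4; -7/2; -3; -2; -1; 0 } → -245/64
step 11: add BLUE to get RRRRBRRBRBB; options L={ -4; -31/8; -123/32; -245/64 } R={ -61/16; -15/4; -7/2; -3; -2; -1; 0 } → -489/128

-489/128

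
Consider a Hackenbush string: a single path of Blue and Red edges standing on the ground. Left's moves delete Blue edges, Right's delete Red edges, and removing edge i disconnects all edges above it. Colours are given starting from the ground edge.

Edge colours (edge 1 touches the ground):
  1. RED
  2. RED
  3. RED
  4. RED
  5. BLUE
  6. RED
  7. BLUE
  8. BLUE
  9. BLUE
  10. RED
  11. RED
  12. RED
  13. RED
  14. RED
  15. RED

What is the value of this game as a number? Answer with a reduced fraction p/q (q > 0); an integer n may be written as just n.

-7295/2048

step 1: add RED to get R; options L={ none } R={ 0 } => -1
step 2: add RED to get RR; options L={ none } R={ -1; 0 } => -2
step 3: add RED to get RRR; options L={ none } R={ -2; -1; 0 } => -3
step 4: add RED to get RRRR; options L={ none } R={ -3; -2; -1; 0 } => -4
step 5: add BLUE to get RRRRB; options L={ -4 } R={ -3; -2; -1; 0 } => -7/2
step 6: add RED to get RRRRBR; options L={ -4 } R={ -7/2; -3; -2; -1; 0 } => -15/4
step 7: add BLUE to get RRRRBRB; options L={ -4; -15/4 } R={ -7/2; -3; -2; -1; 0 } => -29/8
step 8: add BLUE to get RRRRBRBB; options L={ -4; -15/4; -29/8 } R={ -7/2; -3; -2; -1; 0 } => -57/16
step 9: add BLUE to get RRRRBRBBB; options L={ -4; -15/4; -29/8; -57/16 } R={ -7/2; -3; -2; -1; 0 } => -113/32
step 10: add RED to get RRRRBRBBBR; options L={ -4; -15/4; -29/8; -57/16 } R={ -113/32; -7/2; -3; -2; -1; 0 } => -227/64
step 11: add RED to get RRRRBRBBBRR; options L={ -4; -15/4; -29/8; -57/16 } R={ -227/64; -113/32; -7/2; -3; -2; -1; 0 } => -455/128
step 12: add RED to get RRRRBRBBBRRR; options L={ -4; -15/4; -29/8; -57/16 } R={ -455/128; -227/64; -113/32; -7/2; -3; -2; -1; 0 } => -911/256
step 13: add RED to get RRRRBRBBBRRRR; options L={ -4; -15/4; -29/8; -57/16 } R={ -911/256; -455/128; -227/64; -113/32; -7/2; -3; -2; -1; 0 } => -1823/512
step 14: add RED to get RRRRBRBBBRRRRR; options L={ -4; -15/4; -29/8; -57/16 } R={ -1823/512; -911/256; -455/128; -227/64; -113/32; -7/2; -3; -2; -1; 0 } => -3647/1024
step 15: add RED to get RRRRBRBBBRRRRRR; options L={ -4; -15/4; -29/8; -57/16 } R={ -3647/1024; -1823/512; -911/256; -455/128; -227/64; -113/32; -7/2; -3; -2; -1; 0 } => -7295/2048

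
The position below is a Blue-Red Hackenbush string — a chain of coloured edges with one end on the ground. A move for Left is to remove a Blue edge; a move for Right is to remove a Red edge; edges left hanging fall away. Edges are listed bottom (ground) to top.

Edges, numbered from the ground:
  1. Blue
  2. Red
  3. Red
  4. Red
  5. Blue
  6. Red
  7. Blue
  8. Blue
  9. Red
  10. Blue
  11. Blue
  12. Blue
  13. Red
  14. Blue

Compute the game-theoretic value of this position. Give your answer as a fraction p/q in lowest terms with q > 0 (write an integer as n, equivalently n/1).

Prefix values for Blue Red Red Red Blue Red Blue Blue Red Blue Blue Blue Red Blue via {L|R} + simplicity:
1 of 14 · B · max L 0 · min R +∞ so 1
2 of 14 · BR · max L 0 · min R 1 so 1/2
3 of 14 · BRR · max L 0 · min R 1/2 so 1/4
4 of 14 · BRRR · max L 0 · min R 1/4 so 1/8
5 of 14 · BRRRB · max L 1/8 · min R 1/4 so 3/16
6 of 14 · BRRRBR · max L 1/8 · min R 3/16 so 5/32
7 of 14 · BRRRBRB · max L 5/32 · min R 3/16 so 11/64
8 of 14 · BRRRBRBB · max L 11/64 · min R 3/16 so 23/128
9 of 14 · BRRRBRBBR · max L 11/64 · min R 23/128 so 45/256
10 of 14 · BRRRBRBBRB · max L 45/256 · min R 23/128 so 91/512
11 of 14 · BRRRBRBBRBB · max L 91/512 · min R 23/128 so 183/1024
12 of 14 · BRRRBRBBRBBB · max L 183/1024 · min R 23/128 so 367/2048
13 of 14 · BRRRBRBBRBBBR · max L 183/1024 · min R 367/2048 so 733/4096
14 of 14 · BRRRBRBBRBBBRB · max L 733/4096 · min R 367/2048 so 1467/8192

1467/8192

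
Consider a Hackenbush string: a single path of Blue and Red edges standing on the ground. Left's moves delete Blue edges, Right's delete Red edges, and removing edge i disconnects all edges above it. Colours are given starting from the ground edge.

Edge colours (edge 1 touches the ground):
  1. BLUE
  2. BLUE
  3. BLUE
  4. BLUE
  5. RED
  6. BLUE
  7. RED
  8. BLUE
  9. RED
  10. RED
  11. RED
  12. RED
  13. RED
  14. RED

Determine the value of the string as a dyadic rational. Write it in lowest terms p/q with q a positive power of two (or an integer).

Build v(s[:k]) for k = 1..14, string s = BLUE BLUE BLUE BLUE RED BLUE RED BLUE RED RED RED RED RED RED.
step 1: add BLUE to get B; options L={ 0 } R={ · } ⇒ 1
step 2: add BLUE to get BB; options L={ 0; 1 } R={ · } ⇒ 2
step 3: add BLUE to get BBB; options L={ 0; 1; 2 } R={ · } ⇒ 3
step 4: add BLUE to get BBBB; options L={ 0; 1; 2; 3 } R={ · } ⇒ 4
step 5: add RED to get BBBBR; options L={ 0; 1; 2; 3 } R={ 4 } ⇒ 7/2
step 6: add BLUE to get BBBBRB; options L={ 0; 1; 2; 3; 7/2 } R={ 4 } ⇒ 15/4
step 7: add RED to get BBBBRBR; options L={ 0; 1; 2; 3; 7/2 } R={ 15/4; 4 } ⇒ 29/8
step 8: add BLUE to get BBBBRBRB; options L={ 0; 1; 2; 3; 7/2; 29/8 } R={ 15/4; 4 } ⇒ 59/16
step 9: add RED to get BBBBRBRBR; options L={ 0; 1; 2; 3; 7/2; 29/8 } R={ 59/16; 15/4; 4 } ⇒ 117/32
step 10: add RED to get BBBBRBRBRR; options L={ 0; 1; 2; 3; 7/2; 29/8 } R={ 117/32; 59/16; 15/4; 4 } ⇒ 233/64
step 11: add RED to get BBBBRBRBRRR; options L={ 0; 1; 2; 3; 7/2; 29/8 } R={ 233/64; 117/32; 59/16; 15/4; 4 } ⇒ 465/128
step 12: add RED to get BBBBRBRBRRRR; options L={ 0; 1; 2; 3; 7/2; 29/8 } R={ 465/128; 233/64; 117/32; 59/16; 15/4; 4 } ⇒ 929/256
step 13: add RED to get BBBBRBRBRRRRR; options L={ 0; 1; 2; 3; 7/2; 29/8 } R={ 929/256; 465/128; 233/64; 117/32; 59/16; 15/4; 4 } ⇒ 1857/512
step 14: add RED to get BBBBRBRBRRRRRR; options L={ 0; 1; 2; 3; 7/2; 29/8 } R={ 1857/512; 929/256; 465/128; 233/64; 117/32; 59/16; 15/4; 4 } ⇒ 3713/1024

3713/1024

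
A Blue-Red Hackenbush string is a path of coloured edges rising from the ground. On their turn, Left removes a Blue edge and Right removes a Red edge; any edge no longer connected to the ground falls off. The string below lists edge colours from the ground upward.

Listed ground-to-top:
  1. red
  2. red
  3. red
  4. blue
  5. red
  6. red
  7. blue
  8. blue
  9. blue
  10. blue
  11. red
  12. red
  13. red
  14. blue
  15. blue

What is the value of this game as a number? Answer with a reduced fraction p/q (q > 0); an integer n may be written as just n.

val(r) = {  | 0 } = -1
val(rr) = {  | -1 0 } = -2
val(rrr) = {  | -2 -1 0 } = -3
val(rrrb) = { -3 | -2 -1 0 } = -5/2
val(rrrbr) = { -3 | -5/2 -2 -1 0 } = -11/4
val(rrrbrr) = { -3 | -11/4 -5/2 -2 -1 0 } = -23/8
val(rrrbrrb) = { -3 -23/8 | -11/4 -5/2 -2 -1 0 } = -45/16
val(rrrbrrbb) = { -3 -23/8 -45/16 | -11/4 -5/2 -2 -1 0 } = -89/32
val(rrrbrrbbb) = { -3 -23/8 -45/16 -89/32 | -11/4 -5/2 -2 -1 0 } = -177/64
val(rrrbrrbbbb) = { -3 -23/8 -45/16 -89/32 -177/64 | -11/4 -5/2 -2 -1 0 } = -353/128
val(rrrbrrbbbbr) = { -3 -23/8 -45/16 -89/32 -177/64 | -353/128 -11/4 -5/2 -2 -1 0 } = -707/256
val(rrrbrrbbbbrr) = { -3 -23/8 -45/16 -89/32 -177/64 | -707/256 -353/128 -11/4 -5/2 -2 -1 0 } = -1415/512
val(rrrbrrbbbbrrr) = { -3 -23/8 -45/16 -89/32 -177/64 | -1415/512 -707/256 -353/128 -11/4 -5/2 -2 -1 0 } = -2831/1024
val(rrrbrrbbbbrrrb) = { -3 -23/8 -45/16 -89/32 -177/64 -2831/1024 | -1415/512 -707/256 -353/128 -11/4 -5/2 -2 -1 0 } = -5661/2048
val(rrrbrrbbbbrrrbb) = { -3 -23/8 -45/16 -89/32 -177/64 -2831/1024 -5661/2048 | -1415/512 -707/256 -353/128 -11/4 -5/2 -2 -1 0 } = -11321/4096

-11321/4096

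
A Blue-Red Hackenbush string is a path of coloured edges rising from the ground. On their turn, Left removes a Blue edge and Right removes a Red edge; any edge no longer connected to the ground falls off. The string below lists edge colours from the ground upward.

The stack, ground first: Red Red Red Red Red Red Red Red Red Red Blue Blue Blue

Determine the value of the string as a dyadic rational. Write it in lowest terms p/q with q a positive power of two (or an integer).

-73/8

step 1: add Red to get R; options L={ (no moves) } R={ 0 } ⇒ -1
step 2: add Red to get RR; options L={ (no moves) } R={ -1, 0 } ⇒ -2
step 3: add Red to get RRR; options L={ (no moves) } R={ -2, -1, 0 } ⇒ -3
step 4: add Red to get RRRR; options L={ (no moves) } R={ -3, -2, -1, 0 } ⇒ -4
step 5: add Red to get RRRRR; options L={ (no moves) } R={ -4, -3, -2, -1, 0 } ⇒ -5
step 6: add Red to get RRRRRR; options L={ (no moves) } R={ -5, -4, -3, -2, -1, 0 } ⇒ -6
step 7: add Red to get RRRRRRR; options L={ (no moves) } R={ -6, -5, -4, -3, -2, -1, 0 } ⇒ -7
step 8: add Red to get RRRRRRRR; options L={ (no moves) } R={ -7, -6, -5, -4, -3, -2, -1, 0 } ⇒ -8
step 9: add Red to get RRRRRRRRR; options L={ (no moves) } R={ -8, -7, -6, -5, -4, -3, -2, -1, 0 } ⇒ -9
step 10: add Red to get RRRRRRRRRR; options L={ (no moves) } R={ -9, -8, -7, -6, -5, -4, -3, -2, -1, 0 } ⇒ -10
step 11: add Blue to get RRRRRRRRRRB; options L={ -10 } R={ -9, -8, -7, -6, -5, -4, -3, -2, -1, 0 } ⇒ -19/2
step 12: add Blue to get RRRRRRRRRRBB; options L={ -10, -19/2 } R={ -9, -8, -7, -6, -5, -4, -3, -2, -1, 0 } ⇒ -37/4
step 13: add Blue to get RRRRRRRRRRBBB; options L={ -10, -19/2, -37/4 } R={ -9, -8, -7, -6, -5, -4, -3, -2, -1, 0 } ⇒ -73/8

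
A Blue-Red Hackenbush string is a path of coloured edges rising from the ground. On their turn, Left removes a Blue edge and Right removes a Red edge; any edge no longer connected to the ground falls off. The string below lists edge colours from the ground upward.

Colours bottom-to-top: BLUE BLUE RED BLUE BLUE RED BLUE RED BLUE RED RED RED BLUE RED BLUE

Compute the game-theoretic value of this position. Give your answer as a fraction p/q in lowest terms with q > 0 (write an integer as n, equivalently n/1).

14987/8192

step 1: add BLUE to get B; options L={ 0 } R={ · } = 1
step 2: add BLUE to get BB; options L={ 0, 1 } R={ · } = 2
step 3: add RED to get BBR; options L={ 0, 1 } R={ 2 } = 3/2
step 4: add BLUE to get BBRB; options L={ 0, 1, 3/2 } R={ 2 } = 7/4
step 5: add BLUE to get BBRBB; options L={ 0, 1, 3/2, 7/4 } R={ 2 } = 15/8
step 6: add RED to get BBRBBR; options L={ 0, 1, 3/2, 7/4 } R={ 15/8, 2 } = 29/16
step 7: add BLUE to get BBRBBRB; options L={ 0, 1, 3/2, 7/4, 29/16 } R={ 15/8, 2 } = 59/32
step 8: add RED to get BBRBBRBR; options L={ 0, 1, 3/2, 7/4, 29/16 } R={ 59/32, 15/8, 2 } = 117/64
step 9: add BLUE to get BBRBBRBRB; options L={ 0, 1, 3/2, 7/4, 29/16, 117/64 } R={ 59/32, 15/8, 2 } = 235/128
step 10: add RED to get BBRBBRBRBR; options L={ 0, 1, 3/2, 7/4, 29/16, 117/64 } R={ 235/128, 59/32, 15/8, 2 } = 469/256
step 11: add RED to get BBRBBRBRBRR; options L={ 0, 1, 3/2, 7/4, 29/16, 117/64 } R={ 469/256, 235/128, 59/32, 15/8, 2 } = 937/512
step 12: add RED to get BBRBBRBRBRRR; options L={ 0, 1, 3/2, 7/4, 29/16, 117/64 } R={ 937/512, 469/256, 235/128, 59/32, 15/8, 2 } = 1873/1024
step 13: add BLUE to get BBRBBRBRBRRRB; options L={ 0, 1, 3/2, 7/4, 29/16, 117/64, 1873/1024 } R={ 937/512, 469/256, 235/128, 59/32, 15/8, 2 } = 3747/2048
step 14: add RED to get BBRBBRBRBRRRBR; options L={ 0, 1, 3/2, 7/4, 29/16, 117/64, 1873/1024 } R={ 3747/2048, 937/512, 469/256, 235/128, 59/32, 15/8, 2 } = 7493/4096
step 15: add BLUE to get BBRBBRBRBRRRBRB; options L={ 0, 1, 3/2, 7/4, 29/16, 117/64, 1873/1024, 7493/4096 } R={ 3747/2048, 937/512, 469/256, 235/128, 59/32, 15/8, 2 } = 14987/8192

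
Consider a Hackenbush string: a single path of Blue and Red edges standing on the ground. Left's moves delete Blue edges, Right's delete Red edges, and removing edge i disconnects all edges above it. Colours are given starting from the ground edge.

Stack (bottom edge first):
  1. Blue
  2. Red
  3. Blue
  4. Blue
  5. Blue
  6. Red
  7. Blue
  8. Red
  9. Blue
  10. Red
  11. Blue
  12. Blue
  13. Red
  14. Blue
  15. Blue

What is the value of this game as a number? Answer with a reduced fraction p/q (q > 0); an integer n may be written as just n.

15031/16384

Prefix values for Blue Red Blue Blue Blue Red Blue Red Blue Red Blue Blue Red Blue Blue via {L|R} + simplicity:
edge 1 of 15 (Blue): { 0 | none } — 1
edge 2 of 15 (Red): { 0 | 1 } — 1/2
edge 3 of 15 (Blue): { 0, 1/2 | 1 } — 3/4
edge 4 of 15 (Blue): { 0, 1/2, 3/4 | 1 } — 7/8
edge 5 of 15 (Blue): { 0, 1/2, 3/4, 7/8 | 1 } — 15/16
edge 6 of 15 (Red): { 0, 1/2, 3/4, 7/8 | 15/16, 1 } — 29/32
edge 7 of 15 (Blue): { 0, 1/2, 3/4, 7/8, 29/32 | 15/16, 1 } — 59/64
edge 8 of 15 (Red): { 0, 1/2, 3/4, 7/8, 29/32 | 59/64, 15/16, 1 } — 117/128
edge 9 of 15 (Blue): { 0, 1/2, 3/4, 7/8, 29/32, 117/128 | 59/64, 15/16, 1 } — 235/256
edge 10 of 15 (Red): { 0, 1/2, 3/4, 7/8, 29/32, 117/128 | 235/256, 59/64, 15/16, 1 } — 469/512
edge 11 of 15 (Blue): { 0, 1/2, 3/4, 7/8, 29/32, 117/128, 469/512 | 235/256, 59/64, 15/16, 1 } — 939/1024
edge 12 of 15 (Blue): { 0, 1/2, 3/4, 7/8, 29/32, 117/128, 469/512, 939/1024 | 235/256, 59/64, 15/16, 1 } — 1879/2048
edge 13 of 15 (Red): { 0, 1/2, 3/4, 7/8, 29/32, 117/128, 469/512, 939/1024 | 1879/2048, 235/256, 59/64, 15/16, 1 } — 3757/4096
edge 14 of 15 (Blue): { 0, 1/2, 3/4, 7/8, 29/32, 117/128, 469/512, 939/1024, 3757/4096 | 1879/2048, 235/256, 59/64, 15/16, 1 } — 7515/8192
edge 15 of 15 (Blue): { 0, 1/2, 3/4, 7/8, 29/32, 117/128, 469/512, 939/1024, 3757/4096, 7515/8192 | 1879/2048, 235/256, 59/64, 15/16, 1 } — 15031/16384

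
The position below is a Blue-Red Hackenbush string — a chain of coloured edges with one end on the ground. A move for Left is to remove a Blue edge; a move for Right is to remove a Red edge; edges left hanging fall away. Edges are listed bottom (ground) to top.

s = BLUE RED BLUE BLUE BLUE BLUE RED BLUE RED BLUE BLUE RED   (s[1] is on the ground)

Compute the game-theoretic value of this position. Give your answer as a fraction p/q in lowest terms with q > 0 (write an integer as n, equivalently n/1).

Build v(s[:k]) for k = 1..12, string s = BLUE RED BLUE BLUE BLUE BLUE RED BLUE RED BLUE BLUE RED.
v_1 [B]  L=[0]  R=[]  so 1
v_2 [BR]  L=[0]  R=[1]  so 1/2
v_3 [BRB]  L=[0, 1/2]  R=[1]  so 3/4
v_4 [BRBB]  L=[0, 1/2, 3/4]  R=[1]  so 7/8
v_5 [BRBBB]  L=[0, 1/2, 3/4, 7/8]  R=[1]  so 15/16
v_6 [BRBBBB]  L=[0, 1/2, 3/4, 7/8, 15/16]  R=[1]  so 31/32
v_7 [BRBBBBR]  L=[0, 1/2, 3/4, 7/8, 15/16]  R=[31/32, 1]  so 61/64
v_8 [BRBBBBRB]  L=[0, 1/2, 3/4, 7/8, 15/16, 61/64]  R=[31/32, 1]  so 123/128
v_9 [BRBBBBRBR]  L=[0, 1/2, 3/4, 7/8, 15/16, 61/64]  R=[123/128, 31/32, 1]  so 245/256
v_10 [BRBBBBRBRB]  L=[0, 1/2, 3/4, 7/8, 15/16, 61/64, 245/256]  R=[123/128, 31/32, 1]  so 491/512
v_11 [BRBBBBRBRBB]  L=[0, 1/2, 3/4, 7/8, 15/16, 61/64, 245/256, 491/512]  R=[123/128, 31/32, 1]  so 983/1024
v_12 [BRBBBBRBRBBR]  L=[0, 1/2, 3/4, 7/8, 15/16, 61/64, 245/256, 491/512]  R=[983/1024, 123/128, 31/32, 1]  so 1965/2048

1965/2048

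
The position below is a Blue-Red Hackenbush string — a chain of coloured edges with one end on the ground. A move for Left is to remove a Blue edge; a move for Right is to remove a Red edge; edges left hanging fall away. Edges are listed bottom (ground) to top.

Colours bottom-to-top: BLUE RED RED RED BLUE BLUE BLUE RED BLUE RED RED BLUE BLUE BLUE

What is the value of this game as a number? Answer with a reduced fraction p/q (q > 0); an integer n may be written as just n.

g_1 [B]  L=[0]  R=[∅]  = 1
g_2 [BR]  L=[0]  R=[1]  = 1/2
g_3 [BRR]  L=[0]  R=[1/2 1]  = 1/4
g_4 [BRRR]  L=[0]  R=[1/4 1/2 1]  = 1/8
g_5 [BRRRB]  L=[0 1/8]  R=[1/4 1/2 1]  = 3/16
g_6 [BRRRBB]  L=[0 1/8 3/16]  R=[1/4 1/2 1]  = 7/32
g_7 [BRRRBBB]  L=[0 1/8 3/16 7/32]  R=[1/4 1/2 1]  = 15/64
g_8 [BRRRBBBR]  L=[0 1/8 3/16 7/32]  R=[15/64 1/4 1/2 1]  = 29/128
g_9 [BRRRBBBRB]  L=[0 1/8 3/16 7/32 29/128]  R=[15/64 1/4 1/2 1]  = 59/256
g_10 [BRRRBBBRBR]  L=[0 1/8 3/16 7/32 29/128]  R=[59/256 15/64 1/4 1/2 1]  = 117/512
g_11 [BRRRBBBRBRR]  L=[0 1/8 3/16 7/32 29/128]  R=[117/512 59/256 15/64 1/4 1/2 1]  = 233/1024
g_12 [BRRRBBBRBRRB]  L=[0 1/8 3/16 7/32 29/128 233/1024]  R=[117/512 59/256 15/64 1/4 1/2 1]  = 467/2048
g_13 [BRRRBBBRBRRBB]  L=[0 1/8 3/16 7/32 29/128 233/1024 467/2048]  R=[117/512 59/256 15/64 1/4 1/2 1]  = 935/4096
g_14 [BRRRBBBRBRRBBB]  L=[0 1/8 3/16 7/32 29/128 233/1024 467/2048 935/4096]  R=[117/512 59/256 15/64 1/4 1/2 1]  = 1871/8192

1871/8192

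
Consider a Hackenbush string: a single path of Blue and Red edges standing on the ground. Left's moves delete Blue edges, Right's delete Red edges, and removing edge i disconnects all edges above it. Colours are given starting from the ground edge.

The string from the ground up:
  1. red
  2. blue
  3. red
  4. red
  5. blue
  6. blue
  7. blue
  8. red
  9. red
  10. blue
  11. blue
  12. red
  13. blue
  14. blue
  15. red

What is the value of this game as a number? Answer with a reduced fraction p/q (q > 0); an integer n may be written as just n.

Recurse on prefixes of the 15-edge string red blue red red blue blue blue red red blue blue red blue blue red:
1 of 15 · r · max L −∞ · min R 0 — -1
2 of 15 · rb · max L -1 · min R 0 — -1/2
3 of 15 · rbr · max L -1 · min R -1/2 — -3/4
4 of 15 · rbrr · max L -1 · min R -3/4 — -7/8
5 of 15 · rbrrb · max L -7/8 · min R -3/4 — -13/16
6 of 15 · rbrrbb · max L -13/16 · min R -3/4 — -25/32
7 of 15 · rbrrbbb · max L -25/32 · min R -3/4 — -49/64
8 of 15 · rbrrbbbr · max L -25/32 · min R -49/64 — -99/128
9 of 15 · rbrrbbbrr · max L -25/32 · min R -99/128 — -199/256
10 of 15 · rbrrbbbrrb · max L -199/256 · min R -99/128 — -397/512
11 of 15 · rbrrbbbrrbb · max L -397/512 · min R -99/128 — -793/1024
12 of 15 · rbrrbbbrrbbr · max L -397/512 · min R -793/1024 — -1587/2048
13 of 15 · rbrrbbbrrbbrb · max L -1587/2048 · min R -793/1024 — -3173/4096
14 of 15 · rbrrbbbrrbbrbb · max L -3173/4096 · min R -793/1024 — -6345/8192
15 of 15 · rbrrbbbrrbbrbbr · max L -3173/4096 · min R -6345/8192 — -12691/16384

-12691/16384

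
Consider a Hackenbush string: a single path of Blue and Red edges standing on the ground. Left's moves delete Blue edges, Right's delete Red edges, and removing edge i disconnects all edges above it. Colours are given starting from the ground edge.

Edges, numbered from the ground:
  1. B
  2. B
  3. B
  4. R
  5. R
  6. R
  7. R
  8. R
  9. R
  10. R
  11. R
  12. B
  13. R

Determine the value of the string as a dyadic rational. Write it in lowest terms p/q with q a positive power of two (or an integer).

2053/1024

1 of 13 · B · max L 0 · min R +∞ → 1
2 of 13 · BB · max L 1 · min R +∞ → 2
3 of 13 · BBB · max L 2 · min R +∞ → 3
4 of 13 · BBBR · max L 2 · min R 3 → 5/2
5 of 13 · BBBRR · max L 2 · min R 5/2 → 9/4
6 of 13 · BBBRRR · max L 2 · min R 9/4 → 17/8
7 of 13 · BBBRRRR · max L 2 · min R 17/8 → 33/16
8 of 13 · BBBRRRRR · max L 2 · min R 33/16 → 65/32
9 of 13 · BBBRRRRRR · max L 2 · min R 65/32 → 129/64
10 of 13 · BBBRRRRRRR · max L 2 · min R 129/64 → 257/128
11 of 13 · BBBRRRRRRRR · max L 2 · min R 257/128 → 513/256
12 of 13 · BBBRRRRRRRRB · max L 513/256 · min R 257/128 → 1027/512
13 of 13 · BBBRRRRRRRRBR · max L 513/256 · min R 1027/512 → 2053/1024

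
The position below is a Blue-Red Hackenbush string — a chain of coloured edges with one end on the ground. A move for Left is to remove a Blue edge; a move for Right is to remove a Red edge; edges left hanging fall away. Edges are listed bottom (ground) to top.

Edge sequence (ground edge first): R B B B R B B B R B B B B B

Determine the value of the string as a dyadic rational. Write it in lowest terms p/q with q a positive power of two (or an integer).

Recurse on prefixes of the 14-edge string R B B B R B B B R B B B B B:
1 of 14 · R · max L −∞ · min R 0 gives -1
2 of 14 · RB · max L -1 · min R 0 gives -1/2
3 of 14 · RBB · max L -1/2 · min R 0 gives -1/4
4 of 14 · RBBB · max L -1/4 · min R 0 gives -1/8
5 of 14 · RBBBR · max L -1/4 · min R -1/8 gives -3/16
6 of 14 · RBBBRB · max L -3/16 · min R -1/8 gives -5/32
7 of 14 · RBBBRBB · max L -5/32 · min R -1/8 gives -9/64
8 of 14 · RBBBRBBB · max L -9/64 · min R -1/8 gives -17/128
9 of 14 · RBBBRBBBR · max L -9/64 · min R -17/128 gives -35/256
10 of 14 · RBBBRBBBRB · max L -35/256 · min R -17/128 gives -69/512
11 of 14 · RBBBRBBBRBB · max L -69/512 · min R -17/128 gives -137/1024
12 of 14 · RBBBRBBBRBBB · max L -137/1024 · min R -17/128 gives -273/2048
13 of 14 · RBBBRBBBRBBBB · max L -273/2048 · min R -17/128 gives -545/4096
14 of 14 · RBBBRBBBRBBBBB · max L -545/4096 · min R -17/128 gives -1089/8192

-1089/8192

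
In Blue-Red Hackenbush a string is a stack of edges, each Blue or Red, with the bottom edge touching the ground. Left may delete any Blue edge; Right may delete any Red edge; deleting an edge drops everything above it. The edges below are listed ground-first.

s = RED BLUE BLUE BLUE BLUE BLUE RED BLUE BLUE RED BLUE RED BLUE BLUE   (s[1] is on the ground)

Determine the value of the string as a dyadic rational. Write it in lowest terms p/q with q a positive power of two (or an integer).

-297/8192

Build g(s[:k]) for k = 1..14, string s = RED BLUE BLUE BLUE BLUE BLUE RED BLUE BLUE RED BLUE RED BLUE BLUE.
1 of 14 · R · max L −∞ · min R 0 -> -1
2 of 14 · RB · max L -1 · min R 0 -> -1/2
3 of 14 · RBB · max L -1/2 · min R 0 -> -1/4
4 of 14 · RBBB · max L -1/4 · min R 0 -> -1/8
5 of 14 · RBBBB · max L -1/8 · min R 0 -> -1/16
6 of 14 · RBBBBB · max L -1/16 · min R 0 -> -1/32
7 of 14 · RBBBBBR · max L -1/16 · min R -1/32 -> -3/64
8 of 14 · RBBBBBRB · max L -3/64 · min R -1/32 -> -5/128
9 of 14 · RBBBBBRBB · max L -5/128 · min R -1/32 -> -9/256
10 of 14 · RBBBBBRBBR · max L -5/128 · min R -9/256 -> -19/512
11 of 14 · RBBBBBRBBRB · max L -19/512 · min R -9/256 -> -37/1024
12 of 14 · RBBBBBRBBRBR · max L -19/512 · min R -37/1024 -> -75/2048
13 of 14 · RBBBBBRBBRBRB · max L -75/2048 · min R -37/1024 -> -149/4096
14 of 14 · RBBBBBRBBRBRBB · max L -149/4096 · min R -37/1024 -> -297/8192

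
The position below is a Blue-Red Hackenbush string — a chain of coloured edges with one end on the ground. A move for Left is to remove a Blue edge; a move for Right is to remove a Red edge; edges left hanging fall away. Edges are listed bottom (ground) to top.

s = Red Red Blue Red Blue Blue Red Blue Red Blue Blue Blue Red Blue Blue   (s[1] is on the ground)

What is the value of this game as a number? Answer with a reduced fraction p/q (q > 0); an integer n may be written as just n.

-12937/8192

step 1: add Red to get R; options L={ · } R={ 0 } — -1
step 2: add Red to get RR; options L={ · } R={ -1,0 } — -2
step 3: add Blue to get RRB; options L={ -2 } R={ -1,0 } — -3/2
step 4: add Red to get RRBR; options L={ -2 } R={ -3/2,-1,0 } — -7/4
step 5: add Blue to get RRBRB; options L={ -2,-7/4 } R={ -3/2,-1,0 } — -13/8
step 6: add Blue to get RRBRBB; options L={ -2,-7/4,-13/8 } R={ -3/2,-1,0 } — -25/16
step 7: add Red to get RRBRBBR; options L={ -2,-7/4,-13/8 } R={ -25/16,-3/2,-1,0 } — -51/32
step 8: add Blue to get RRBRBBRB; options L={ -2,-7/4,-13/8,-51/32 } R={ -25/16,-3/2,-1,0 } — -101/64
step 9: add Red to get RRBRBBRBR; options L={ -2,-7/4,-13/8,-51/32 } R={ -101/64,-25/16,-3/2,-1,0 } — -203/128
step 10: add Blue to get RRBRBBRBRB; options L={ -2,-7/4,-13/8,-51/32,-203/128 } R={ -101/64,-25/16,-3/2,-1,0 } — -405/256
step 11: add Blue to get RRBRBBRBRBB; options L={ -2,-7/4,-13/8,-51/32,-203/128,-405/256 } R={ -101/64,-25/16,-3/2,-1,0 } — -809/512
step 12: add Blue to get RRBRBBRBRBBB; options L={ -2,-7/4,-13/8,-51/32,-203/128,-405/256,-809/512 } R={ -101/64,-25/16,-3/2,-1,0 } — -1617/1024
step 13: add Red to get RRBRBBRBRBBBR; options L={ -2,-7/4,-13/8,-51/32,-203/128,-405/256,-809/512 } R={ -1617/1024,-101/64,-25/16,-3/2,-1,0 } — -3235/2048
step 14: add Blue to get RRBRBBRBRBBBRB; options L={ -2,-7/4,-13/8,-51/32,-203/128,-405/256,-809/512,-3235/2048 } R={ -1617/1024,-101/64,-25/16,-3/2,-1,0 } — -6469/4096
step 15: add Blue to get RRBRBBRBRBBBRBB; options L={ -2,-7/4,-13/8,-51/32,-203/128,-405/256,-809/512,-3235/2048,-6469/4096 } R={ -1617/1024,-101/64,-25/16,-3/2,-1,0 } — -12937/8192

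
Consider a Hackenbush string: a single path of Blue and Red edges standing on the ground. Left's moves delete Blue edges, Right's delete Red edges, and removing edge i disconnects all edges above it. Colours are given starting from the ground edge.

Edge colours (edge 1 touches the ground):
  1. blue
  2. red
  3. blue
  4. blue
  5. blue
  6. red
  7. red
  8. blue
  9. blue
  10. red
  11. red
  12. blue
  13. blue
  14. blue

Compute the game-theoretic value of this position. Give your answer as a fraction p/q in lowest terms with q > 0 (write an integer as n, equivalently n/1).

7375/8192

value(b) = { 0 | — } ⇒ 1
value(br) = { 0 | 1 } ⇒ 1/2
value(brb) = { 0, 1/2 | 1 } ⇒ 3/4
value(brbb) = { 0, 1/2, 3/4 | 1 } ⇒ 7/8
value(brbbb) = { 0, 1/2, 3/4, 7/8 | 1 } ⇒ 15/16
value(brbbbr) = { 0, 1/2, 3/4, 7/8 | 15/16, 1 } ⇒ 29/32
value(brbbbrr) = { 0, 1/2, 3/4, 7/8 | 29/32, 15/16, 1 } ⇒ 57/64
value(brbbbrrb) = { 0, 1/2, 3/4, 7/8, 57/64 | 29/32, 15/16, 1 } ⇒ 115/128
value(brbbbrrbb) = { 0, 1/2, 3/4, 7/8, 57/64, 115/128 | 29/32, 15/16, 1 } ⇒ 231/256
value(brbbbrrbbr) = { 0, 1/2, 3/4, 7/8, 57/64, 115/128 | 231/256, 29/32, 15/16, 1 } ⇒ 461/512
value(brbbbrrbbrr) = { 0, 1/2, 3/4, 7/8, 57/64, 115/128 | 461/512, 231/256, 29/32, 15/16, 1 } ⇒ 921/1024
value(brbbbrrbbrrb) = { 0, 1/2, 3/4, 7/8, 57/64, 115/128, 921/1024 | 461/512, 231/256, 29/32, 15/16, 1 } ⇒ 1843/2048
value(brbbbrrbbrrbb) = { 0, 1/2, 3/4, 7/8, 57/64, 115/128, 921/1024, 1843/2048 | 461/512, 231/256, 29/32, 15/16, 1 } ⇒ 3687/4096
value(brbbbrrbbrrbbb) = { 0, 1/2, 3/4, 7/8, 57/64, 115/128, 921/1024, 1843/2048, 3687/4096 | 461/512, 231/256, 29/32, 15/16, 1 } ⇒ 7375/8192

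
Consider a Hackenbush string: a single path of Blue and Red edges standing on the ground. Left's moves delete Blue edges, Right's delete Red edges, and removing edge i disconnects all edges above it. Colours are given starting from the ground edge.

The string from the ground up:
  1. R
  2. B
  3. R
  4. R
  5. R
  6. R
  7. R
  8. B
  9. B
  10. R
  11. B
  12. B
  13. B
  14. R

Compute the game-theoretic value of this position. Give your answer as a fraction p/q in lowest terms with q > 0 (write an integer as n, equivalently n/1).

Recurse on prefixes of the 14-edge string R B R R R R R B B R B B B R:
edge 1 of 14 (R): { (no moves) | 0 } = -1
edge 2 of 14 (B): { -1 | 0 } = -1/2
edge 3 of 14 (R): { -1 | -1/2 0 } = -3/4
edge 4 of 14 (R): { -1 | -3/4 -1/2 0 } = -7/8
edge 5 of 14 (R): { -1 | -7/8 -3/4 -1/2 0 } = -15/16
edge 6 of 14 (R): { -1 | -15/16 -7/8 -3/4 -1/2 0 } = -31/32
edge 7 of 14 (R): { -1 | -31/32 -15/16 -7/8 -3/4 -1/2 0 } = -63/64
edge 8 of 14 (B): { -1 -63/64 | -31/32 -15/16 -7/8 -3/4 -1/2 0 } = -125/128
edge 9 of 14 (B): { -1 -63/64 -125/128 | -31/32 -15/16 -7/8 -3/4 -1/2 0 } = -249/256
edge 10 of 14 (R): { -1 -63/64 -125/128 | -249/256 -31/32 -15/16 -7/8 -3/4 -1/2 0 } = -499/512
edge 11 of 14 (B): { -1 -63/64 -125/128 -499/512 | -249/256 -31/32 -15/16 -7/8 -3/4 -1/2 0 } = -997/1024
edge 12 of 14 (B): { -1 -63/64 -125/128 -499/512 -997/1024 | -249/256 -31/32 -15/16 -7/8 -3/4 -1/2 0 } = -1993/2048
edge 13 of 14 (B): { -1 -63/64 -125/128 -499/512 -997/1024 -1993/2048 | -249/256 -31/32 -15/16 -7/8 -3/4 -1/2 0 } = -3985/4096
edge 14 of 14 (R): { -1 -63/64 -125/128 -499/512 -997/1024 -1993/2048 | -3985/4096 -249/256 -31/32 -15/16 -7/8 -3/4 -1/2 0 } = -7971/8192

-7971/8192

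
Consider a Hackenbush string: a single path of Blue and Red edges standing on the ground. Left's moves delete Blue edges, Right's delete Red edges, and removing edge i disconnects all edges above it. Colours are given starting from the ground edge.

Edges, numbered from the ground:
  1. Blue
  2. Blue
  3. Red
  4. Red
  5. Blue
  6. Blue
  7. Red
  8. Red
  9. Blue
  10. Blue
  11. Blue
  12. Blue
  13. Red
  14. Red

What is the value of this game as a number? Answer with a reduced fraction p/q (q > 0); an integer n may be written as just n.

5753/4096

Recurse on prefixes of the 14-edge string Blue Blue Red Red Blue Blue Red Red Blue Blue Blue Blue Red Red:
edge 1 of 14 (Blue): { 0 |  } -> 1
edge 2 of 14 (Blue): { 0; 1 |  } -> 2
edge 3 of 14 (Red): { 0; 1 | 2 } -> 3/2
edge 4 of 14 (Red): { 0; 1 | 3/2; 2 } -> 5/4
edge 5 of 14 (Blue): { 0; 1; 5/4 | 3/2; 2 } -> 11/8
edge 6 of 14 (Blue): { 0; 1; 5/4; 11/8 | 3/2; 2 } -> 23/16
edge 7 of 14 (Red): { 0; 1; 5/4; 11/8 | 23/16; 3/2; 2 } -> 45/32
edge 8 of 14 (Red): { 0; 1; 5/4; 11/8 | 45/32; 23/16; 3/2; 2 } -> 89/64
edge 9 of 14 (Blue): { 0; 1; 5/4; 11/8; 89/64 | 45/32; 23/16; 3/2; 2 } -> 179/128
edge 10 of 14 (Blue): { 0; 1; 5/4; 11/8; 89/64; 179/128 | 45/32; 23/16; 3/2; 2 } -> 359/256
edge 11 of 14 (Blue): { 0; 1; 5/4; 11/8; 89/64; 179/128; 359/256 | 45/32; 23/16; 3/2; 2 } -> 719/512
edge 12 of 14 (Blue): { 0; 1; 5/4; 11/8; 89/64; 179/128; 359/256; 719/512 | 45/32; 23/16; 3/2; 2 } -> 1439/1024
edge 13 of 14 (Red): { 0; 1; 5/4; 11/8; 89/64; 179/128; 359/256; 719/512 | 1439/1024; 45/32; 23/16; 3/2; 2 } -> 2877/2048
edge 14 of 14 (Red): { 0; 1; 5/4; 11/8; 89/64; 179/128; 359/256; 719/512 | 2877/2048; 1439/1024; 45/32; 23/16; 3/2; 2 } -> 5753/4096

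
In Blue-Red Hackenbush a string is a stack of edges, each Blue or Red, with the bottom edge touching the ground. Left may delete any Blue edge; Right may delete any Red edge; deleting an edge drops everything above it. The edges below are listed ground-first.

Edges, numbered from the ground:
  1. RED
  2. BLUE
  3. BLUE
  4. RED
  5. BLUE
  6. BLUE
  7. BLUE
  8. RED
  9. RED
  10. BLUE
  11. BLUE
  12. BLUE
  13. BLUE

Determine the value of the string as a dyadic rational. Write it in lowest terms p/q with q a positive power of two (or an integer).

-1121/4096

Build g(s[:k]) for k = 1..13, string s = RED BLUE BLUE RED BLUE BLUE BLUE RED RED BLUE BLUE BLUE BLUE.
R: Left {  }, Right { 0 } => simplest -1
RB: Left { -1 }, Right { 0 } => simplest -1/2
RBB: Left { -1 -1/2 }, Right { 0 } => simplest -1/4
RBBR: Left { -1 -1/2 }, Right { -1/4 0 } => simplest -3/8
RBBRB: Left { -1 -1/2 -3/8 }, Right { -1/4 0 } => simplest -5/16
RBBRBB: Left { -1 -1/2 -3/8 -5/16 }, Right { -1/4 0 } => simplest -9/32
RBBRBBB: Left { -1 -1/2 -3/8 -5/16 -9/32 }, Right { -1/4 0 } => simplest -17/64
RBBRBBBR: Left { -1 -1/2 -3/8 -5/16 -9/32 }, Right { -17/64 -1/4 0 } => simplest -35/128
RBBRBBBRR: Left { -1 -1/2 -3/8 -5/16 -9/32 }, Right { -35/128 -17/64 -1/4 0 } => simplest -71/256
RBBRBBBRRB: Left { -1 -1/2 -3/8 -5/16 -9/32 -71/256 }, Right { -35/128 -17/64 -1/4 0 } => simplest -141/512
RBBRBBBRRBB: Left { -1 -1/2 -3/8 -5/16 -9/32 -71/256 -141/512 }, Right { -35/128 -17/64 -1/4 0 } => simplest -281/1024
RBBRBBBRRBBB: Left { -1 -1/2 -3/8 -5/16 -9/32 -71/256 -141/512 -281/1024 }, Right { -35/128 -17/64 -1/4 0 } => simplest -561/2048
RBBRBBBRRBBBB: Left { -1 -1/2 -3/8 -5/16 -9/32 -71/256 -141/512 -281/1024 -561/2048 }, Right { -35/128 -17/64 -1/4 0 } => simplest -1121/4096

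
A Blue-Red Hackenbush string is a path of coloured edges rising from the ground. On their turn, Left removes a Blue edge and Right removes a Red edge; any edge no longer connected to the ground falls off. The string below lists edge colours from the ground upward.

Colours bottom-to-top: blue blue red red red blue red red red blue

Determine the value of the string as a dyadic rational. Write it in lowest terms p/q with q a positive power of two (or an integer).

value_1 [b]  L=[0]  R=[none]  = 1
value_2 [bb]  L=[0, 1]  R=[none]  = 2
value_3 [bbr]  L=[0, 1]  R=[2]  = 3/2
value_4 [bbrr]  L=[0, 1]  R=[3/2, 2]  = 5/4
value_5 [bbrrr]  L=[0, 1]  R=[5/4, 3/2, 2]  = 9/8
value_6 [bbrrrb]  L=[0, 1, 9/8]  R=[5/4, 3/2, 2]  = 19/16
value_7 [bbrrrbr]  L=[0, 1, 9/8]  R=[19/16, 5/4, 3/2, 2]  = 37/32
value_8 [bbrrrbrr]  L=[0, 1, 9/8]  R=[37/32, 19/16, 5/4, 3/2, 2]  = 73/64
value_9 [bbrrrbrrr]  L=[0, 1, 9/8]  R=[73/64, 37/32, 19/16, 5/4, 3/2, 2]  = 145/128
value_10 [bbrrrbrrrb]  L=[0, 1, 9/8, 145/128]  R=[73/64, 37/32, 19/16, 5/4, 3/2, 2]  = 291/256

291/256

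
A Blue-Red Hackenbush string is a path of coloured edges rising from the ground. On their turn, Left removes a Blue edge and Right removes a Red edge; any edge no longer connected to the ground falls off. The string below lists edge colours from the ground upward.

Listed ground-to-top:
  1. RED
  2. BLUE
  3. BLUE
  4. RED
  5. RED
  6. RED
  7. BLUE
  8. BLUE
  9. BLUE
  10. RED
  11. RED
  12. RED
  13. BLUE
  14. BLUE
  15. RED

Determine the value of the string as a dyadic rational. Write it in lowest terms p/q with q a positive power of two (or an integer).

-7283/16384

step 1: add RED to get R; options L={ (no moves) } R={ 0 } gives -1
step 2: add BLUE to get RB; options L={ -1 } R={ 0 } gives -1/2
step 3: add BLUE to get RBB; options L={ -1; -1/2 } R={ 0 } gives -1/4
step 4: add RED to get RBBR; options L={ -1; -1/2 } R={ -1/4; 0 } gives -3/8
step 5: add RED to get RBBRR; options L={ -1; -1/2 } R={ -3/8; -1/4; 0 } gives -7/16
step 6: add RED to get RBBRRR; options L={ -1; -1/2 } R={ -7/16; -3/8; -1/4; 0 } gives -15/32
step 7: add BLUE to get RBBRRRB; options L={ -1; -1/2; -15/32 } R={ -7/16; -3/8; -1/4; 0 } gives -29/64
step 8: add BLUE to get RBBRRRBB; options L={ -1; -1/2; -15/32; -29/64 } R={ -7/16; -3/8; -1/4; 0 } gives -57/128
step 9: add BLUE to get RBBRRRBBB; options L={ -1; -1/2; -15/32; -29/64; -57/128 } R={ -7/16; -3/8; -1/4; 0 } gives -113/256
step 10: add RED to get RBBRRRBBBR; options L={ -1; -1/2; -15/32; -29/64; -57/128 } R={ -113/256; -7/16; -3/8; -1/4; 0 } gives -227/512
step 11: add RED to get RBBRRRBBBRR; options L={ -1; -1/2; -15/32; -29/64; -57/128 } R={ -227/512; -113/256; -7/16; -3/8; -1/4; 0 } gives -455/1024
step 12: add RED to get RBBRRRBBBRRR; options L={ -1; -1/2; -15/32; -29/64; -57/128 } R={ -455/1024; -227/512; -113/256; -7/16; -3/8; -1/4; 0 } gives -911/2048
step 13: add BLUE to get RBBRRRBBBRRRB; options L={ -1; -1/2; -15/32; -29/64; -57/128; -911/2048 } R={ -455/1024; -227/512; -113/256; -7/16; -3/8; -1/4; 0 } gives -1821/4096
step 14: add BLUE to get RBBRRRBBBRRRBB; options L={ -1; -1/2; -15/32; -29/64; -57/128; -911/2048; -1821/4096 } R={ -455/1024; -227/512; -113/256; -7/16; -3/8; -1/4; 0 } gives -3641/8192
step 15: add RED to get RBBRRRBBBRRRBBR; options L={ -1; -1/2; -15/32; -29/64; -57/128; -911/2048; -1821/4096 } R={ -3641/8192; -455/1024; -227/512; -113/256; -7/16; -3/8; -1/4; 0 } gives -7283/16384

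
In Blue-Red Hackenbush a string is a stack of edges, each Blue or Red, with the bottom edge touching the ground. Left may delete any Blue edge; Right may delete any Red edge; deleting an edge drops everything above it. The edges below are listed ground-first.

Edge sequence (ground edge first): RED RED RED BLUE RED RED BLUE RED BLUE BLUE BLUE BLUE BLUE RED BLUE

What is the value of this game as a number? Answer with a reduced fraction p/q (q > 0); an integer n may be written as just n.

-11525/4096

Recurse on prefixes of the 15-edge string RED RED RED BLUE RED RED BLUE RED BLUE BLUE BLUE BLUE BLUE RED BLUE:
v(R) = { · | 0 } → -1
v(RR) = { · | -1, 0 } → -2
v(RRR) = { · | -2, -1, 0 } → -3
v(RRRB) = { -3 | -2, -1, 0 } → -5/2
v(RRRBR) = { -3 | -5/2, -2, -1, 0 } → -11/4
v(RRRBRR) = { -3 | -11/4, -5/2, -2, -1, 0 } → -23/8
v(RRRBRRB) = { -3, -23/8 | -11/4, -5/2, -2, -1, 0 } → -45/16
v(RRRBRRBR) = { -3, -23/8 | -45/16, -11/4, -5/2, -2, -1, 0 } → -91/32
v(RRRBRRBRB) = { -3, -23/8, -91/32 | -45/16, -11/4, -5/2, -2, -1, 0 } → -181/64
v(RRRBRRBRBB) = { -3, -23/8, -91/32, -181/64 | -45/16, -11/4, -5/2, -2, -1, 0 } → -361/128
v(RRRBRRBRBBB) = { -3, -23/8, -91/32, -181/64, -361/128 | -45/16, -11/4, -5/2, -2, -1, 0 } → -721/256
v(RRRBRRBRBBBB) = { -3, -23/8, -91/32, -181/64, -361/128, -721/256 | -45/16, -11/4, -5/2, -2, -1, 0 } → -1441/512
v(RRRBRRBRBBBBB) = { -3, -23/8, -91/32, -181/64, -361/128, -721/256, -1441/512 | -45/16, -11/4, -5/2, -2, -1, 0 } → -2881/1024
v(RRRBRRBRBBBBBR) = { -3, -23/8, -91/32, -181/64, -361/128, -721/256, -1441/512 | -2881/1024, -45/16, -11/4, -5/2, -2, -1, 0 } → -5763/2048
v(RRRBRRBRBBBBBRB) = { -3, -23/8, -91/32, -181/64, -361/128, -721/256, -1441/512, -5763/2048 | -2881/1024, -45/16, -11/4, -5/2, -2, -1, 0 } → -11525/4096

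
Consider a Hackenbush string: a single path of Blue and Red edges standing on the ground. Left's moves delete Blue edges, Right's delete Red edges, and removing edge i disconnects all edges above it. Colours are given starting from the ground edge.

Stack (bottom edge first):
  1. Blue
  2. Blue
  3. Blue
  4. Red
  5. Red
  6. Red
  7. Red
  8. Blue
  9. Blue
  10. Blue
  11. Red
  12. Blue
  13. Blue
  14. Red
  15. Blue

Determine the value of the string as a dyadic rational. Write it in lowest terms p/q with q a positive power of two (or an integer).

val(B) = { 0 | — } -> 1
val(BB) = { 0,1 | — } -> 2
val(BBB) = { 0,1,2 | — } -> 3
val(BBBR) = { 0,1,2 | 3 } -> 5/2
val(BBBRR) = { 0,1,2 | 5/2,3 } -> 9/4
val(BBBRRR) = { 0,1,2 | 9/4,5/2,3 } -> 17/8
val(BBBRRRR) = { 0,1,2 | 17/8,9/4,5/2,3 } -> 33/16
val(BBBRRRRB) = { 0,1,2,33/16 | 17/8,9/4,5/2,3 } -> 67/32
val(BBBRRRRBB) = { 0,1,2,33/16,67/32 | 17/8,9/4,5/2,3 } -> 135/64
val(BBBRRRRBBB) = { 0,1,2,33/16,67/32,135/64 | 17/8,9/4,5/2,3 } -> 271/128
val(BBBRRRRBBBR) = { 0,1,2,33/16,67/32,135/64 | 271/128,17/8,9/4,5/2,3 } -> 541/256
val(BBBRRRRBBBRB) = { 0,1,2,33/16,67/32,135/64,541/256 | 271/128,17/8,9/4,5/2,3 } -> 1083/512
val(BBBRRRRBBBRBB) = { 0,1,2,33/16,67/32,135/64,541/256,1083/512 | 271/128,17/8,9/4,5/2,3 } -> 2167/1024
val(BBBRRRRBBBRBBR) = { 0,1,2,33/16,67/32,135/64,541/256,1083/512 | 2167/1024,271/128,17/8,9/4,5/2,3 } -> 4333/2048
val(BBBRRRRBBBRBBRB) = { 0,1,2,33/16,67/32,135/64,541/256,1083/512,4333/2048 | 2167/1024,271/128,17/8,9/4,5/2,3 } -> 8667/4096

8667/4096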